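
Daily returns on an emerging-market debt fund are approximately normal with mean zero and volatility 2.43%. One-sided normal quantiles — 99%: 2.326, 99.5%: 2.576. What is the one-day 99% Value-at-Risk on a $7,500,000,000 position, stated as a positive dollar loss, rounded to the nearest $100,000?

$423,900,000

VaR = z·σ = 2.326 × 2.43% = 5.652%.
On $7,500,000,000: 0.05652 × $7,500,000,000 = $423,900,000.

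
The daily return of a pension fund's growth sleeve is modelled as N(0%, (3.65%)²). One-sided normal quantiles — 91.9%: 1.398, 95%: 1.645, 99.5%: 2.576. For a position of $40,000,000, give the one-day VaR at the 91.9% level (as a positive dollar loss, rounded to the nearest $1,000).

$2,041,000

VaR = z·σ = 1.398 × 3.65% = 5.103%.
On $40,000,000: 0.05103 × $40,000,000 = $2,041,200.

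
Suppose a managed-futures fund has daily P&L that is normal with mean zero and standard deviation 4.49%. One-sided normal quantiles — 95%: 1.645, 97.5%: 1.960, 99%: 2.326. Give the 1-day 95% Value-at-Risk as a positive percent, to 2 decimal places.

7.39%

VaR = z·σ = 1.645 × 4.49% = 7.386%.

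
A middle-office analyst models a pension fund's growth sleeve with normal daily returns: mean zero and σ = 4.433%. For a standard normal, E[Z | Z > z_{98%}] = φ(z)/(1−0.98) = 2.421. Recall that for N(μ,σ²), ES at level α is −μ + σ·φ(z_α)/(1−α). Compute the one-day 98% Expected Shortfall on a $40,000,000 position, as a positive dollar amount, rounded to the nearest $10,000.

$4,290,000

ES = 4.433% × 2.421 = 10.732%.
On $40,000,000: 0.10732 × $40,000,000 = $4,292,800.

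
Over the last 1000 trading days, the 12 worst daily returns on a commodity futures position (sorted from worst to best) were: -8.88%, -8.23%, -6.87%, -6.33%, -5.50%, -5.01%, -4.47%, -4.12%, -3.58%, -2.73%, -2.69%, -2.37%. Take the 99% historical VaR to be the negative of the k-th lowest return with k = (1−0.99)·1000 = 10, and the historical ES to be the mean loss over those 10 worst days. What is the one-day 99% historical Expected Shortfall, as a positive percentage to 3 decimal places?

5.572%

The 10 worst returns sum to -55.72%.
ES = −(-55.72%) / 10 = 5.572%.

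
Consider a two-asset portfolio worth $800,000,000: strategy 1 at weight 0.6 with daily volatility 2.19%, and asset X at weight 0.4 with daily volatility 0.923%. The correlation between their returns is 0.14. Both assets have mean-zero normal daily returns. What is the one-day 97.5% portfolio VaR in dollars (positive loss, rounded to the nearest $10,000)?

σ_p² = 0.6²·2.19² + 0.4²·0.923² + 2·0.14·0.6·0.4·2.19·0.923 = 1.9987 (%²).
σ_p = √1.9987 = 1.414%.
At 97.5%, z = 1.960.
VaR = 1.960 × 1.414% = 2.771%; on $800,000,000 that is $22,168,000.

$22,170,000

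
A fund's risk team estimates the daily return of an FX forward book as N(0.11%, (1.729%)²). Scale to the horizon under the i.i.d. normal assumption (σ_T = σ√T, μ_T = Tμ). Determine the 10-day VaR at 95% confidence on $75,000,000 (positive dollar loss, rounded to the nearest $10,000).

At 95%, z = 1.645.
σ_{10d} = 1.729% × √10 = 5.468%; μ_{10d} = 10 × 0.11% = 1.100%.
VaR = −(1.100%) + 1.645 × 5.468% = 7.895%.
On $75,000,000: 0.07895 × $75,000,000 = $5,921,250.

$5,920,000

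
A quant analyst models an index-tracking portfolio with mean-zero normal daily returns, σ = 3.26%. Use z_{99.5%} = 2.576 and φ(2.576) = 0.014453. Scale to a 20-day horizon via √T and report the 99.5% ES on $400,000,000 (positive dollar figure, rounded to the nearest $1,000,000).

σ_{20d} = 3.26% × √20 = 14.579%.
ES multiplier = φ(z)/(1−α) = 0.014453/0.005 = 2.891.
ES = 14.579% × 2.891 = 42.148%; on $400,000,000: $168,592,000.

$169,000,000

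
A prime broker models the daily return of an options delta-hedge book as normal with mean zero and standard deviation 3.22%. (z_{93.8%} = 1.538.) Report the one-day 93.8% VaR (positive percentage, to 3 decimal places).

VaR = z·σ = 1.538 × 3.22% = 4.952%.

4.952%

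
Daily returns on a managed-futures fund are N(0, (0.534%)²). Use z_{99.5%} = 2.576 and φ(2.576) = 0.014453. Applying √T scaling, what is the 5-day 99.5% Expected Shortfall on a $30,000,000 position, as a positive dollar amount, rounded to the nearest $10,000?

σ_{5d} = 0.534% × √5 = 1.194%.
ES multiplier = φ(z)/(1−α) = 0.014453/0.005 = 2.891.
ES = 1.194% × 2.891 = 3.452%; on $30,000,000: $1,035,600.

$1,040,000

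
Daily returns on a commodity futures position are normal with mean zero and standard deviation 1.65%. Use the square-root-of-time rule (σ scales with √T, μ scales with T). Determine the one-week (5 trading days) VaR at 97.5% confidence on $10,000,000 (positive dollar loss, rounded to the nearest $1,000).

$723,000

At 97.5%, z = 1.960.
σ_{5d} = 1.65% × √5 = 3.690%.
VaR = 1.960 × 3.690% = 7.232%.
On $10,000,000: 0.07232 × $10,000,000 = $723,200.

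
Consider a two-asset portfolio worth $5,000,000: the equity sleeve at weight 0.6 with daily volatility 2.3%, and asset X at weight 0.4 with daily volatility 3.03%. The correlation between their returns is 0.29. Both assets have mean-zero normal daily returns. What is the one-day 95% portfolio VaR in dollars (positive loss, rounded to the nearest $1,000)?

σ_p² = 0.6²·2.3² + 0.4²·3.03² + 2·0.29·0.6·0.4·2.3·3.03 = 4.3434 (%²).
σ_p = √4.3434 = 2.084%.
At 95%, z = 1.645.
VaR = 1.645 × 2.084% = 3.428%; on $5,000,000 that is $171,400.

$171,000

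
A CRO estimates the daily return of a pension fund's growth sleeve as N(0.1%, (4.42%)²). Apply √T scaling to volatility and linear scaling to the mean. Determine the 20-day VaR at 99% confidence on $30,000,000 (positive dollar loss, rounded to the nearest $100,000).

$13,200,000

At 99%, z = 2.326.
σ_{20d} = 4.42% × √20 = 19.767%; μ_{20d} = 20 × 0.1% = 2.000%.
VaR = −(2.000%) + 2.326 × 19.767% = 43.978%.
On $30,000,000: 0.43978 × $30,000,000 = $13,193,400.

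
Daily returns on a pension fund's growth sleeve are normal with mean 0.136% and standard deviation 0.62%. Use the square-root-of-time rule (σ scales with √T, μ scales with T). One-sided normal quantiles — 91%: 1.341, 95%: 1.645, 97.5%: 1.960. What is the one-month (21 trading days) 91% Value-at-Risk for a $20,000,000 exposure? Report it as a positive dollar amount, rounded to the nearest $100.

σ_{21d} = 0.62% × √21 = 2.841%; μ_{21d} = 21 × 0.136% = 2.856%.
VaR = −(2.856%) + 1.341 × 2.841% = 0.954%.
On $20,000,000: 0.00954 × $20,000,000 = $190,800.

$190,800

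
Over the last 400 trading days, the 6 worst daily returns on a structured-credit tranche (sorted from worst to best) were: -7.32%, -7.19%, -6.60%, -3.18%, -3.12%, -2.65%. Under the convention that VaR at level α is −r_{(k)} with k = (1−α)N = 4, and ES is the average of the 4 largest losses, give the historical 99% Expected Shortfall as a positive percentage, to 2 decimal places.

6.07%

The 4 worst returns sum to -24.29%.
ES = −(-24.29%) / 4 = 6.0725% ≈ 6.07%.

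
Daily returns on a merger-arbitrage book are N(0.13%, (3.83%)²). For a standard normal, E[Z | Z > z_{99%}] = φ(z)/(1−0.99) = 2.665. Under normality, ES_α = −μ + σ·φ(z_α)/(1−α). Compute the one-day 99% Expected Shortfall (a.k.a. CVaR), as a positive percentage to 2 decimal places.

ES = −(0.13%) + 3.83% × 2.665 = 10.077%.

10.08%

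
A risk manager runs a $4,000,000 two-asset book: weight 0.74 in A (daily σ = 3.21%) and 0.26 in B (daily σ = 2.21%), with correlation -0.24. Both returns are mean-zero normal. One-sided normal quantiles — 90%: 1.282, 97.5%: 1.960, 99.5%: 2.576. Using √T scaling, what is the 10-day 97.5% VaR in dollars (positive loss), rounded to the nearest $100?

σ_p = √(0.74²·3.21² + 0.26²·2.21² + 2·-0.24·0.74·0.26·3.21·2.21) = 2.306%.
σ_{10d} = 2.306% × √10 = 7.292%.
VaR = 1.960 × 7.292% = 14.292%; on $4,000,000 that is $571,680.

$571,700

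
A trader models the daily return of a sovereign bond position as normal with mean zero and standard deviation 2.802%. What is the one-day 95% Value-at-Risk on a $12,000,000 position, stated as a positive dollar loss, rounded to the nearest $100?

$553,100

At 95% one-sided, z = 1.645.
VaR = z·σ = 1.645 × 2.802% = 4.609%.
On $12,000,000: 0.04609 × $12,000,000 = $553,080.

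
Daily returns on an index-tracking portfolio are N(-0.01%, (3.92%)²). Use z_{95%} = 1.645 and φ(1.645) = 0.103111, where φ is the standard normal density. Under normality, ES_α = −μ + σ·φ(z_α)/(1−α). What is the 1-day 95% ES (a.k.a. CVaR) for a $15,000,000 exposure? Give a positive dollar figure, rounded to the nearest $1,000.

$1,214,000

Tail multiplier: φ(z)/(1−α) = 0.103111 / 0.05 = 2.062.
ES = −(-0.01%) + 3.92% × 2.062 = 8.093%.
On $15,000,000: 0.08093 × $15,000,000 = $1,213,950.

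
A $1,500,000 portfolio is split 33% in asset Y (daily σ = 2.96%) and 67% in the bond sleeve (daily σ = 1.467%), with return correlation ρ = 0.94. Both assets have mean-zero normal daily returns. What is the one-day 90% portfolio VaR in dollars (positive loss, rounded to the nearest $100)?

$37,100

σ_p² = 0.33²·2.96² + 0.67²·1.467² + 2·0.94·0.33·0.67·2.96·1.467 = 3.7252 (%²).
σ_p = √3.7252 = 1.930%.
At 90%, z = 1.282.
VaR = 1.282 × 1.930% = 2.474%; on $1,500,000 that is $37,110.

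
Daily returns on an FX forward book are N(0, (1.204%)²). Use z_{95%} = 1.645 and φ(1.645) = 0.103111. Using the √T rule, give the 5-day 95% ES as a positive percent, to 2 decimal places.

σ_{5d} = 1.204% × √5 = 2.692%.
ES multiplier = φ(z)/(1−α) = 0.103111/0.05 = 2.062.
ES = 2.692% × 2.062 = 5.551%.

5.55%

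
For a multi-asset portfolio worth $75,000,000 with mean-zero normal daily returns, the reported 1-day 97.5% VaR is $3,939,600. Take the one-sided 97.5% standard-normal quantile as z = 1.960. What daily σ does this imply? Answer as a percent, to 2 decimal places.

2.68%

VaR as a fraction: $3,939,600 / $75,000,000 = 5.253%.
σ = VaR / z = 5.253% / 1.960 = 2.680%.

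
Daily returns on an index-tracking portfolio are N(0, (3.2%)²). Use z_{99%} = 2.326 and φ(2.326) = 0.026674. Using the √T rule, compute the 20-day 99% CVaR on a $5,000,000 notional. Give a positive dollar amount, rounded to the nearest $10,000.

σ_{20d} = 3.2% × √20 = 14.311%.
ES multiplier = φ(z)/(1−α) = 0.026674/0.01 = 2.667.
ES = 14.311% × 2.667 = 38.167%; on $5,000,000: $1,908,350.

$1,910,000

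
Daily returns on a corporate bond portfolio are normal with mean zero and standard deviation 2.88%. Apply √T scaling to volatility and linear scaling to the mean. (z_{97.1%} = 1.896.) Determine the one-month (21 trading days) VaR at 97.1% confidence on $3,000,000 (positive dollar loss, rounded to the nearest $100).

σ_{21d} = 2.88% × √21 = 13.198%.
VaR = 1.896 × 13.198% = 25.023%.
On $3,000,000: 0.25023 × $3,000,000 = $750,690.

$750,700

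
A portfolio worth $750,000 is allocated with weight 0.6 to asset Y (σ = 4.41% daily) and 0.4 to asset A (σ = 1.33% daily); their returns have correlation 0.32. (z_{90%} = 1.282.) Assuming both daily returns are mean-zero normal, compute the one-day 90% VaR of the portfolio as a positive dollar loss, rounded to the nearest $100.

σ_p² = 0.6²·4.41² + 0.4²·1.33² + 2·0.32·0.6·0.4·4.41·1.33 = 8.1853 (%²).
σ_p = √8.1853 = 2.861%.
VaR = 1.282 × 2.861% = 3.668%; on $750,000 that is $27,510.

$27,500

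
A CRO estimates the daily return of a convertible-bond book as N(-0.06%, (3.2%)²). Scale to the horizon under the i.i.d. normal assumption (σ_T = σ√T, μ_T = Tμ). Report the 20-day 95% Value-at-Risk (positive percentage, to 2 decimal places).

At 95%, z = 1.645.
σ_{20d} = 3.2% × √20 = 14.311%; μ_{20d} = 20 × -0.06% = -1.200%.
VaR = −(-1.200%) + 1.645 × 14.311% = 24.742%.

24.74%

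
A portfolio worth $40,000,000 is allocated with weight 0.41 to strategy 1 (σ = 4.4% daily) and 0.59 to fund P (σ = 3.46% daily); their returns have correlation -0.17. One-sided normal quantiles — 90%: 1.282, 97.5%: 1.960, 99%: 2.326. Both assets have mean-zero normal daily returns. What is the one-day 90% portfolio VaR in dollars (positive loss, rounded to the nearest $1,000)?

$1,274,000

σ_p² = 0.41²·4.4² + 0.59²·3.46² + 2·-0.17·0.41·0.59·4.4·3.46 = 6.1696 (%²).
σ_p = √6.1696 = 2.484%.
VaR = 1.282 × 2.484% = 3.184%; on $40,000,000 that is $1,273,600.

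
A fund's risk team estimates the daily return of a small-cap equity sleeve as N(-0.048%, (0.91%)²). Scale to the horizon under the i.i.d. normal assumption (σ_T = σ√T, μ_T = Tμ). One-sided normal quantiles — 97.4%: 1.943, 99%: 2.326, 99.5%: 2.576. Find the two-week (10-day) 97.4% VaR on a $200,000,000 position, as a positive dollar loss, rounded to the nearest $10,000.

σ_{10d} = 0.91% × √10 = 2.878%; μ_{10d} = 10 × -0.048% = -0.480%.
VaR = −(-0.480%) + 1.943 × 2.878% = 6.072%.
On $200,000,000: 0.06072 × $200,000,000 = $12,144,000.

$12,140,000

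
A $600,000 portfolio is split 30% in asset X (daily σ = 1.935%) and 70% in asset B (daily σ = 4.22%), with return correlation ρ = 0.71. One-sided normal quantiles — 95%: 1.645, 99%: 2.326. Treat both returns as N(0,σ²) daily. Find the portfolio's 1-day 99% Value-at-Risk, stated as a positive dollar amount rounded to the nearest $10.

σ_p² = 0.3²·1.935² + 0.7²·4.22² + 2·0.71·0.3·0.7·1.935·4.22 = 11.4981 (%²).
σ_p = √11.4981 = 3.391%.
VaR = 2.326 × 3.391% = 7.887%; on $600,000 that is $47,322.

$47,320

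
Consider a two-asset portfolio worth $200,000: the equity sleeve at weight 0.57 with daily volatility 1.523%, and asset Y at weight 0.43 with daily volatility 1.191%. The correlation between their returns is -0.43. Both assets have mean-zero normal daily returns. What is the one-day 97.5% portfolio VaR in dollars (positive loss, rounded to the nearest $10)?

σ_p² = 0.57²·1.523² + 0.43²·1.191² + 2·-0.43·0.57·0.43·1.523·1.191 = 0.6335 (%²).
σ_p = √0.6335 = 0.796%.
At 97.5%, z = 1.960.
VaR = 1.960 × 0.796% = 1.560%; on $200,000 that is $3,120.

$3,120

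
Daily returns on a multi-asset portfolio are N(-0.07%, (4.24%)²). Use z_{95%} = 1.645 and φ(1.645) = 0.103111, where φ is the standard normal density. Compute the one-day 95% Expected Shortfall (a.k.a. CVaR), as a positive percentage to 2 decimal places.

Tail multiplier: φ(z)/(1−α) = 0.103111 / 0.05 = 2.062.
ES = −(-0.07%) + 4.24% × 2.062 = 8.813%.

8.81%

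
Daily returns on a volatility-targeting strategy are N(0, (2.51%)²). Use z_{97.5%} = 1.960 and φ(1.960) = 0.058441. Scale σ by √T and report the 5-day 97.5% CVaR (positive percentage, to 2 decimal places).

σ_{5d} = 2.51% × √5 = 5.613%.
ES multiplier = φ(z)/(1−α) = 0.058441/0.025 = 2.338.
ES = 5.613% × 2.338 = 13.123%.

13.12%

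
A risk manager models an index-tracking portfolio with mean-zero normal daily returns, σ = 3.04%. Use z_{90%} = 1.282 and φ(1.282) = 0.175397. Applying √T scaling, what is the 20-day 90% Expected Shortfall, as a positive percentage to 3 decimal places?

σ_{20d} = 3.04% × √20 = 13.595%.
ES multiplier = φ(z)/(1−α) = 0.175397/0.1 = 1.754.
ES = 13.595% × 1.754 = 23.846%.

23.846%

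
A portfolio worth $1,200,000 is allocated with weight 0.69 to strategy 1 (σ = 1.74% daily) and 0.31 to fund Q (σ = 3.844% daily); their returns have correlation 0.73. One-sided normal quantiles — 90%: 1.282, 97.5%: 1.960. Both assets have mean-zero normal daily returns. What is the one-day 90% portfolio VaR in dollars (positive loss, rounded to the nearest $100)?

$34,200

σ_p² = 0.69²·1.74² + 0.31²·3.844² + 2·0.73·0.69·0.31·1.74·3.844 = 4.9502 (%²).
σ_p = √4.9502 = 2.225%.
VaR = 1.282 × 2.225% = 2.852%; on $1,200,000 that is $34,224.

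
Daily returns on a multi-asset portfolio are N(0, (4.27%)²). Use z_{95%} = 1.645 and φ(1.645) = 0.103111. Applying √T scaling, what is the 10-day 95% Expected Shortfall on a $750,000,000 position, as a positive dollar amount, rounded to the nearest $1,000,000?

$209,000,000

σ_{10d} = 4.27% × √10 = 13.503%.
ES multiplier = φ(z)/(1−α) = 0.103111/0.05 = 2.062.
ES = 13.503% × 2.062 = 27.843%; on $750,000,000: $208,822,500.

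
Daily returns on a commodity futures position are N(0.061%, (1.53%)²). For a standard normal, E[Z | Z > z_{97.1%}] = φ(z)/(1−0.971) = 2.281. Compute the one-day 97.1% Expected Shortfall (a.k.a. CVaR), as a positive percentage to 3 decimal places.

3.429%

ES = −(0.061%) + 1.53% × 2.281 = 3.429%.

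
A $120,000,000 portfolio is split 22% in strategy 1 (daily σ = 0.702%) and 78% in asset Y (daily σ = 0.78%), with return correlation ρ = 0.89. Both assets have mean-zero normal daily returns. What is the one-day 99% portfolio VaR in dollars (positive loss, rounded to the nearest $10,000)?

σ_p² = 0.22²·0.702² + 0.78²·0.78² + 2·0.89·0.22·0.78·0.702·0.78 = 0.5613 (%²).
σ_p = √0.5613 = 0.749%.
At 99%, z = 2.326.
VaR = 2.326 × 0.749% = 1.742%; on $120,000,000 that is $2,090,400.

$2,090,000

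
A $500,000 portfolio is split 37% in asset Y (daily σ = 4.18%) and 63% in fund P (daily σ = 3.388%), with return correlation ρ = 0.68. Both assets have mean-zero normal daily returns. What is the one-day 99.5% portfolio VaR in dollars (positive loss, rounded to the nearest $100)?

σ_p² = 0.37²·4.18² + 0.63²·3.388² + 2·0.68·0.37·0.63·4.18·3.388 = 11.4373 (%²).
σ_p = √11.4373 = 3.382%.
At 99.5%, z = 2.576.
VaR = 2.576 × 3.382% = 8.712%; on $500,000 that is $43,560.

$43,600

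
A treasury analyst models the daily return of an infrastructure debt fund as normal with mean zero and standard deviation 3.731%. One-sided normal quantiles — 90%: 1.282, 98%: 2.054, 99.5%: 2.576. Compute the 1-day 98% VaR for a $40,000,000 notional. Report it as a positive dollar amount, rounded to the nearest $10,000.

$3,070,000

VaR = z·σ = 2.054 × 3.731% = 7.663%.
On $40,000,000: 0.07663 × $40,000,000 = $3,065,200.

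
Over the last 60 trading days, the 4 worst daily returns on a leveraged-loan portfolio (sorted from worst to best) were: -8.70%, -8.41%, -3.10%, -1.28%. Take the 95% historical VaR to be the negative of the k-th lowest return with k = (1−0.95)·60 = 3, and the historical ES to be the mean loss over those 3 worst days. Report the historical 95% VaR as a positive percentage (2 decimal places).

3.10%

k = 3; the 3rd lowest return is -3.10%, so VaR = 3.10%.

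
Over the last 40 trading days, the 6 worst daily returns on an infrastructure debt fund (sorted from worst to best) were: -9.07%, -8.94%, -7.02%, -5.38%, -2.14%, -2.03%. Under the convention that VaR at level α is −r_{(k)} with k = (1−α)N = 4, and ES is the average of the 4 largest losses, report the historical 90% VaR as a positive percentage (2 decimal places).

k = 4; the 4th lowest return is -5.38%, so VaR = 5.38%.

5.38%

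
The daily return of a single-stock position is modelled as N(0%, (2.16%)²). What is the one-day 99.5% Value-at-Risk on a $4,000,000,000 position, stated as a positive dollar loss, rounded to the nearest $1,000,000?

$223,000,000

At 99.5% one-sided, z = 2.576.
VaR = z·σ = 2.576 × 2.16% = 5.564%.
On $4,000,000,000: 0.05564 × $4,000,000,000 = $222,560,000.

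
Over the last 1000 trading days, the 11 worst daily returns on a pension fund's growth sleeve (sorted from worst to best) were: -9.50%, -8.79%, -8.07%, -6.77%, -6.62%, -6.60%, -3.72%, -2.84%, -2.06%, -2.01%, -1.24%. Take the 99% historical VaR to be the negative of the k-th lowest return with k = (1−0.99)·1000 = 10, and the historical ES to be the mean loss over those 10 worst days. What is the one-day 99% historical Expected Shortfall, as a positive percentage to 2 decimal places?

5.70%

The 10 worst returns sum to -56.98%.
ES = −(-56.98%) / 10 = 5.698% ≈ 5.70%.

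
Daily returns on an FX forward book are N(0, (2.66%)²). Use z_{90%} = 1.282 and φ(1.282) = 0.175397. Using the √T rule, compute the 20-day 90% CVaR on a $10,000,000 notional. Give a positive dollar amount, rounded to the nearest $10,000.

$2,090,000

σ_{20d} = 2.66% × √20 = 11.896%.
ES multiplier = φ(z)/(1−α) = 0.175397/0.1 = 1.754.
ES = 11.896% × 1.754 = 20.866%; on $10,000,000: $2,086,600.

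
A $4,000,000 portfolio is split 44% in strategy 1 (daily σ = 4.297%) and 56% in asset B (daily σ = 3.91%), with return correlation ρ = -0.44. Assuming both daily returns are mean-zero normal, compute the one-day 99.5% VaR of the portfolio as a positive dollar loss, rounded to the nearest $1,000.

$224,000

σ_p² = 0.44²·4.297² + 0.56²·3.91² + 2·-0.44·0.44·0.56·4.297·3.91 = 4.7260 (%²).
σ_p = √4.7260 = 2.174%.
At 99.5%, z = 2.576.
VaR = 2.576 × 2.174% = 5.600%; on $4,000,000 that is $224,000.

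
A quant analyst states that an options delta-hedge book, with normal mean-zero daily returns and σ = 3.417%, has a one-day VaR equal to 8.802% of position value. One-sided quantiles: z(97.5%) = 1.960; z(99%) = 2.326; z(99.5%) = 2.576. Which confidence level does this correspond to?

99.5%

Implied z = VaR/σ = 8.802 / 3.417 = 2.576.
This matches z(99.5%) = 2.576.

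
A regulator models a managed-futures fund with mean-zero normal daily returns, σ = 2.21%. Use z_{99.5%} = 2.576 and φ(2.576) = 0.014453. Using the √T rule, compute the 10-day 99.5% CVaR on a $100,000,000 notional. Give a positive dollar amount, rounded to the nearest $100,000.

$20,200,000

σ_{10d} = 2.21% × √10 = 6.989%.
ES multiplier = φ(z)/(1−α) = 0.014453/0.005 = 2.891.
ES = 6.989% × 2.891 = 20.205%; on $100,000,000: $20,205,000.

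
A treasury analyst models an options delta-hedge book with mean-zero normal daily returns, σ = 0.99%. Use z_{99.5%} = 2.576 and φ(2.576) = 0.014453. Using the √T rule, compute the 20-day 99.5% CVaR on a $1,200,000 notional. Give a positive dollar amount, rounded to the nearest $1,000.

$154,000

σ_{20d} = 0.99% × √20 = 4.427%.
ES multiplier = φ(z)/(1−α) = 0.014453/0.005 = 2.891.
ES = 4.427% × 2.891 = 12.798%; on $1,200,000: $153,576.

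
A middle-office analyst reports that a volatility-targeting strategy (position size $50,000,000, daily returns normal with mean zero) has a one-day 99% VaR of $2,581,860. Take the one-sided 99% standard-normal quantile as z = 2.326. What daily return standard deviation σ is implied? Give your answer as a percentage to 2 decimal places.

VaR as a fraction: $2,581,860 / $50,000,000 = 5.164%.
σ = VaR / z = 5.164% / 2.326 = 2.220%.

2.22%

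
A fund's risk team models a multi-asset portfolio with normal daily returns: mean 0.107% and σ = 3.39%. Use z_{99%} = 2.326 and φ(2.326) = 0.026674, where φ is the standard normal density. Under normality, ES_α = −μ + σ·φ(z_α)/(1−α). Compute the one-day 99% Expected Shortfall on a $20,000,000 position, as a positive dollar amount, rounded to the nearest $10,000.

Tail multiplier: φ(z)/(1−α) = 0.026674 / 0.01 = 2.667.
ES = −(0.107%) + 3.39% × 2.667 = 8.934%.
On $20,000,000: 0.08934 × $20,000,000 = $1,786,800.

$1,790,000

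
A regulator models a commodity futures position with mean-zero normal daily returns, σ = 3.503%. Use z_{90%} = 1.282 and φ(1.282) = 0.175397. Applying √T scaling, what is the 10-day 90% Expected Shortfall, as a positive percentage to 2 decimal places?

19.43%

σ_{10d} = 3.503% × √10 = 11.077%.
ES multiplier = φ(z)/(1−α) = 0.175397/0.1 = 1.754.
ES = 11.077% × 1.754 = 19.429%.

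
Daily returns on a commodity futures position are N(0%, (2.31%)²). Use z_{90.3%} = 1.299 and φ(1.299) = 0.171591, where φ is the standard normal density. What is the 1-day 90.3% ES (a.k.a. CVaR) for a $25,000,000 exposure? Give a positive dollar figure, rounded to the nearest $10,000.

$1,020,000

Tail multiplier: φ(z)/(1−α) = 0.171591 / 0.097 = 1.769.
ES = 2.31% × 1.769 = 4.086%.
On $25,000,000: 0.04086 × $25,000,000 = $1,021,500.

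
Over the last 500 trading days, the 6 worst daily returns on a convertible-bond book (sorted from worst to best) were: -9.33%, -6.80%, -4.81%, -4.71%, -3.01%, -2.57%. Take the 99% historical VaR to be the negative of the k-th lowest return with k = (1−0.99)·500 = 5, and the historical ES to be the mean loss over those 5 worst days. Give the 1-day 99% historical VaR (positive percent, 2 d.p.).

k = 5; the 5th lowest return is -3.01%, so VaR = 3.01%.

3.01%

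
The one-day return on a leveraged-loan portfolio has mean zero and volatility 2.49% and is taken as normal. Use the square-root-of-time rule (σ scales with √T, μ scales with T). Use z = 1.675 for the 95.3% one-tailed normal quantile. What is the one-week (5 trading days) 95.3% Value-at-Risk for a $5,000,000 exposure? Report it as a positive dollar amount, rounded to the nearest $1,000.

$466,000

σ_{5d} = 2.49% × √5 = 5.568%.
VaR = 1.675 × 5.568% = 9.326%.
On $5,000,000: 0.09326 × $5,000,000 = $466,300.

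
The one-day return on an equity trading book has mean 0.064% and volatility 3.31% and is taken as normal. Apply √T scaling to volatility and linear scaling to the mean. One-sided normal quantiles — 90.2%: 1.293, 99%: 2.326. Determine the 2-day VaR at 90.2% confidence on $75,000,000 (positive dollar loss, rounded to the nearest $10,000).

$4,440,000

σ_{2d} = 3.31% × √2 = 4.681%; μ_{2d} = 2 × 0.064% = 0.128%.
VaR = −(0.128%) + 1.293 × 4.681% = 5.925%.
On $75,000,000: 0.05925 × $75,000,000 = $4,443,750.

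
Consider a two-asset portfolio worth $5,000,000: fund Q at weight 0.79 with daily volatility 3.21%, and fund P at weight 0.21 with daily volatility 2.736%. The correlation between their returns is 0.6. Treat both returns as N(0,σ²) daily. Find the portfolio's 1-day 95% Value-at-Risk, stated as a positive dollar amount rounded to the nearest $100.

$239,900

σ_p² = 0.79²·3.21² + 0.21²·2.736² + 2·0.6·0.79·0.21·3.21·2.736 = 8.5093 (%²).
σ_p = √8.5093 = 2.917%.
At 95%, z = 1.645.
VaR = 1.645 × 2.917% = 4.798%; on $5,000,000 that is $239,900.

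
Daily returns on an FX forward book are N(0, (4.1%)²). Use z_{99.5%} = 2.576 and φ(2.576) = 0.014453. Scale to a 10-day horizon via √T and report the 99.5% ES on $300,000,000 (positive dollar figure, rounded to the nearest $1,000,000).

σ_{10d} = 4.1% × √10 = 12.965%.
ES multiplier = φ(z)/(1−α) = 0.014453/0.005 = 2.891.
ES = 12.965% × 2.891 = 37.482%; on $300,000,000: $112,446,000.

$112,000,000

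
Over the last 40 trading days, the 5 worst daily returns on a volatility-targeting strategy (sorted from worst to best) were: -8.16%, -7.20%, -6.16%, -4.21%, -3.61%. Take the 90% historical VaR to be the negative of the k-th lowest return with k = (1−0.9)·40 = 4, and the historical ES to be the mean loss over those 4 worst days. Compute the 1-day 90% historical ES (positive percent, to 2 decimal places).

6.43%

The 4 worst returns sum to -25.73%.
ES = −(-25.73%) / 4 = 6.4325% ≈ 6.43%.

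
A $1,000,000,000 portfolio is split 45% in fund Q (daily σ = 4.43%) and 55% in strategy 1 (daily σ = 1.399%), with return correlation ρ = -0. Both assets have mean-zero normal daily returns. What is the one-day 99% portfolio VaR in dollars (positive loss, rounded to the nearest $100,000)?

$49,700,000

σ_p² = 0.45²·4.43² + 0.55²·1.399² + 2·-0·0.45·0.55·4.43·1.399 = 4.5661 (%²).
σ_p = √4.5661 = 2.137%.
At 99%, z = 2.326.
VaR = 2.326 × 2.137% = 4.971%; on $1,000,000,000 that is $49,710,000.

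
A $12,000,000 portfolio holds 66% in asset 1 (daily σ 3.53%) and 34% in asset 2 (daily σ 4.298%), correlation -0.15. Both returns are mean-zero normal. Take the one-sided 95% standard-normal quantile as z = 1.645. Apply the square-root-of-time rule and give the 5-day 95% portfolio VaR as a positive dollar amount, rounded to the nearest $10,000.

σ_p = √(0.66²·3.53² + 0.34²·4.298² + 2·-0.15·0.66·0.34·3.53·4.298) = 2.558%.
σ_{5d} = 2.558% × √5 = 5.720%.
VaR = 1.645 × 5.720% = 9.409%; on $12,000,000 that is $1,129,080.

$1,130,000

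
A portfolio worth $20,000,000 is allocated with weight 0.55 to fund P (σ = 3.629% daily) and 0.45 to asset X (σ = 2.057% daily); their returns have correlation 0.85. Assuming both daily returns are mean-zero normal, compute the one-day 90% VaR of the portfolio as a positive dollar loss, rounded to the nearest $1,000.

σ_p² = 0.55²·3.629² + 0.45²·2.057² + 2·0.85·0.55·0.45·3.629·2.057 = 7.9815 (%²).
σ_p = √7.9815 = 2.825%.
At 90%, z = 1.282.
VaR = 1.282 × 2.825% = 3.622%; on $20,000,000 that is $724,400.

$724,000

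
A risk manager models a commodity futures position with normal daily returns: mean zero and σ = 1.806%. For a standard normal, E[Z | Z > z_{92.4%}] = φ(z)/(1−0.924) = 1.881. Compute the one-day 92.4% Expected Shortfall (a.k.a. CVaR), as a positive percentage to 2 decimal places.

ES = 1.806% × 1.881 = 3.397%.

3.40%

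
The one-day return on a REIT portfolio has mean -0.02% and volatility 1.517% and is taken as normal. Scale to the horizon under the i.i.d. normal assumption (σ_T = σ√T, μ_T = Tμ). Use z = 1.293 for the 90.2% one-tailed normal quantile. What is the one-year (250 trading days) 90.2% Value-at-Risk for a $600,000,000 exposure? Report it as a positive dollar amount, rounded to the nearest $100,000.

σ_{250d} = 1.517% × √250 = 23.986%; μ_{250d} = 250 × -0.02% = -5.000%.
VaR = −(-5.000%) + 1.293 × 23.986% = 36.014%.
On $600,000,000: 0.36014 × $600,000,000 = $216,084,000.

$216,100,000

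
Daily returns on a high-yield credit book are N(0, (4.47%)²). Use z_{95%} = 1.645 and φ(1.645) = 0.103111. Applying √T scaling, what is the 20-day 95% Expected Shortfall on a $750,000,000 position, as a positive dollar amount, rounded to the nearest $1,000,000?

$309,000,000

σ_{20d} = 4.47% × √20 = 19.990%.
ES multiplier = φ(z)/(1−α) = 0.103111/0.05 = 2.062.
ES = 19.990% × 2.062 = 41.219%; on $750,000,000: $309,142,500.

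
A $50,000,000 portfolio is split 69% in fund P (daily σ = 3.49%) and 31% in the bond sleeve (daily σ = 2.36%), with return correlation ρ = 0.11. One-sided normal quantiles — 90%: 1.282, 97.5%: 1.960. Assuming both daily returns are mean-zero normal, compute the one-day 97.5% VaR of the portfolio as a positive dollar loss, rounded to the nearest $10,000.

σ_p² = 0.69²·3.49² + 0.31²·2.36² + 2·0.11·0.69·0.31·3.49·2.36 = 6.7218 (%²).
σ_p = √6.7218 = 2.593%.
VaR = 1.960 × 2.593% = 5.082%; on $50,000,000 that is $2,541,000.

$2,540,000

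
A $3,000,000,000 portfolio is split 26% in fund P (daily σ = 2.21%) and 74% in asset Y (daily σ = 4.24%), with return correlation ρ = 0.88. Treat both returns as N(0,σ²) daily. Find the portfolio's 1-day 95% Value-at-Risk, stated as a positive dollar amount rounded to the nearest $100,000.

σ_p² = 0.26²·2.21² + 0.74²·4.24² + 2·0.88·0.26·0.74·2.21·4.24 = 13.3477 (%²).
σ_p = √13.3477 = 3.653%.
At 95%, z = 1.645.
VaR = 1.645 × 3.653% = 6.009%; on $3,000,000,000 that is $180,270,000.

$180,300,000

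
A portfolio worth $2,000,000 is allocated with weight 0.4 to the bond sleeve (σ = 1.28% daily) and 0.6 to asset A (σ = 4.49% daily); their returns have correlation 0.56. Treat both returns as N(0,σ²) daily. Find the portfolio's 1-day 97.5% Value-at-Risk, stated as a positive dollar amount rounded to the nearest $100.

σ_p² = 0.4²·1.28² + 0.6²·4.49² + 2·0.56·0.4·0.6·1.28·4.49 = 9.0646 (%²).
σ_p = √9.0646 = 3.011%.
At 97.5%, z = 1.960.
VaR = 1.960 × 3.011% = 5.902%; on $2,000,000 that is $118,040.

$118,000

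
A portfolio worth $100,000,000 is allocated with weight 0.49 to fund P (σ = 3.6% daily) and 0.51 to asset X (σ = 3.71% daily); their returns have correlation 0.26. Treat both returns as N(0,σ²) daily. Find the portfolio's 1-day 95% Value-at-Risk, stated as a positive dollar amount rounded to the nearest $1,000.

σ_p² = 0.49²·3.6² + 0.51²·3.71² + 2·0.26·0.49·0.51·3.6·3.71 = 8.4273 (%²).
σ_p = √8.4273 = 2.903%.
At 95%, z = 1.645.
VaR = 1.645 × 2.903% = 4.775%; on $100,000,000 that is $4,775,000.

$4,775,000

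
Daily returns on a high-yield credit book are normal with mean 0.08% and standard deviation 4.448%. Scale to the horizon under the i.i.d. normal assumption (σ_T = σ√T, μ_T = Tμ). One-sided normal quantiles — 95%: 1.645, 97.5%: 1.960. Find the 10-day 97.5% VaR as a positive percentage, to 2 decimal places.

σ_{10d} = 4.448% × √10 = 14.066%; μ_{10d} = 10 × 0.08% = 0.800%.
VaR = −(0.800%) + 1.960 × 14.066% = 26.769%.

26.77%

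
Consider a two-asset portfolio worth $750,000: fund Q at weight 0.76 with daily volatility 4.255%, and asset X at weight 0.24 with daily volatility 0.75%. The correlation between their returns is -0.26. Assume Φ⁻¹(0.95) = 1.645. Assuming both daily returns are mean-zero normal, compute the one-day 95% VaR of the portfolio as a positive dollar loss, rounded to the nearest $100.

σ_p² = 0.76²·4.255² + 0.24²·0.75² + 2·-0.26·0.76·0.24·4.255·0.75 = 10.1872 (%²).
σ_p = √10.1872 = 3.192%.
VaR = 1.645 × 3.192% = 5.251%; on $750,000 that is $39,382.

$39,400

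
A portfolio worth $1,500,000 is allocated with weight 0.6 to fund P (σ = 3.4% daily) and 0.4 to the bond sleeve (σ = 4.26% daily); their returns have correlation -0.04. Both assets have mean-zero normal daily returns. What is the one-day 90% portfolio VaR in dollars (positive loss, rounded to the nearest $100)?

$50,100

σ_p² = 0.6²·3.4² + 0.4²·4.26² + 2·-0.04·0.6·0.4·3.4·4.26 = 6.7871 (%²).
σ_p = √6.7871 = 2.605%.
At 90%, z = 1.282.
VaR = 1.282 × 2.605% = 3.340%; on $1,500,000 that is $50,100.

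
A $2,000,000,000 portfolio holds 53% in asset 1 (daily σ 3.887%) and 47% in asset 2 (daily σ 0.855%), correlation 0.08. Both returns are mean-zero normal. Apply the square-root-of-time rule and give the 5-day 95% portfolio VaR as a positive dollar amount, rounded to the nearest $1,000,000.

σ_p = √(0.53²·3.887² + 0.47²·0.855² + 2·0.08·0.53·0.47·3.887·0.855) = 2.130%.
σ_{5d} = 2.130% × √5 = 4.763%.
z(95%) = 1.645.
VaR = 1.645 × 4.763% = 7.835%; on $2,000,000,000 that is $156,700,000.

$157,000,000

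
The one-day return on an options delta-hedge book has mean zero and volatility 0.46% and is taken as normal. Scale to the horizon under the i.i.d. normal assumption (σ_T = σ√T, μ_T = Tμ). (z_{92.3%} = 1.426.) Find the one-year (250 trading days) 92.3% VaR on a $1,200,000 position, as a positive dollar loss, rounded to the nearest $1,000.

$124,000

σ_{250d} = 0.46% × √250 = 7.273%.
VaR = 1.426 × 7.273% = 10.371%.
On $1,200,000: 0.10371 × $1,200,000 = $124,452.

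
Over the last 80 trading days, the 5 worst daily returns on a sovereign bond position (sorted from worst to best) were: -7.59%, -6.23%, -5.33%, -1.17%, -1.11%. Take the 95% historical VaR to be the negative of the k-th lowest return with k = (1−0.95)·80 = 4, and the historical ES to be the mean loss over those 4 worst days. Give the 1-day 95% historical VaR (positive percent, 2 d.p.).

k = 4; the 4th lowest return is -1.17%, so VaR = 1.17%.

1.17%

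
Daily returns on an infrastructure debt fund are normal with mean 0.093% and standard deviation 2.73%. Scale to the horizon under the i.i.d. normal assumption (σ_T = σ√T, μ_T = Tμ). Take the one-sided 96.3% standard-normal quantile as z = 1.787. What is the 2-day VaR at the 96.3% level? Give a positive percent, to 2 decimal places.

σ_{2d} = 2.73% × √2 = 3.861%; μ_{2d} = 2 × 0.093% = 0.186%.
VaR = −(0.186%) + 1.787 × 3.861% = 6.714%.

6.71%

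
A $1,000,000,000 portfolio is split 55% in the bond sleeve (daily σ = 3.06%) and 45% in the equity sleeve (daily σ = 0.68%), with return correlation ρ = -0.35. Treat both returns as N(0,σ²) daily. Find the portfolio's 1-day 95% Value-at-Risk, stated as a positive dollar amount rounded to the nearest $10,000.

σ_p² = 0.55²·3.06² + 0.45²·0.68² + 2·-0.35·0.55·0.45·3.06·0.68 = 2.5656 (%²).
σ_p = √2.5656 = 1.602%.
At 95%, z = 1.645.
VaR = 1.645 × 1.602% = 2.635%; on $1,000,000,000 that is $26,350,000.

$26,350,000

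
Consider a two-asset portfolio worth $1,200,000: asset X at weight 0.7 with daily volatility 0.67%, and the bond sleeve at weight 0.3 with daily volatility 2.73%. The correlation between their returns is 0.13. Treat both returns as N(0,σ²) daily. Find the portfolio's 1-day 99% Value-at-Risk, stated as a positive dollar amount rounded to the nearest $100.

$27,800

σ_p² = 0.7²·0.67² + 0.3²·2.73² + 2·0.13·0.7·0.3·0.67·2.73 = 0.9906 (%²).
σ_p = √0.9906 = 0.995%.
At 99%, z = 2.326.
VaR = 2.326 × 0.995% = 2.314%; on $1,200,000 that is $27,768.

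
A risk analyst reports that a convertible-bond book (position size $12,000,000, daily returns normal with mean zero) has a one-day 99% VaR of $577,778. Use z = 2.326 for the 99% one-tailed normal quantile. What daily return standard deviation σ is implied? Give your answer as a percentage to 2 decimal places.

2.07%

VaR as a fraction: $577,778 / $12,000,000 = 4.815%.
σ = VaR / z = 4.815% / 2.326 = 2.070%.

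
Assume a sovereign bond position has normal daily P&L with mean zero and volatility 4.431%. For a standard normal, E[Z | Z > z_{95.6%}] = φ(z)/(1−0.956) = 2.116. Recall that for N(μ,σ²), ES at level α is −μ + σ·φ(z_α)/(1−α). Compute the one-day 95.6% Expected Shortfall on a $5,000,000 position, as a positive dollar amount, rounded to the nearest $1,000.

$469,000

ES = 4.431% × 2.116 = 9.376%.
On $5,000,000: 0.09376 × $5,000,000 = $468,800.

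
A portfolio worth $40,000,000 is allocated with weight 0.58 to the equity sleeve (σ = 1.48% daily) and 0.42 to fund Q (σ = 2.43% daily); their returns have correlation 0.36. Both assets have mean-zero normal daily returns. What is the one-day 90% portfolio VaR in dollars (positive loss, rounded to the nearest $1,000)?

σ_p² = 0.58²·1.48² + 0.42²·2.43² + 2·0.36·0.58·0.42·1.48·2.43 = 2.4093 (%²).
σ_p = √2.4093 = 1.552%.
At 90%, z = 1.282.
VaR = 1.282 × 1.552% = 1.990%; on $40,000,000 that is $796,000.

$796,000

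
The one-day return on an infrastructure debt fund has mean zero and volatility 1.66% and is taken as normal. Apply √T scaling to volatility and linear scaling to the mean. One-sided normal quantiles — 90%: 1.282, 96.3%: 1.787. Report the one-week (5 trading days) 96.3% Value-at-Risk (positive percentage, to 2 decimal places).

6.63%

σ_{5d} = 1.66% × √5 = 3.712%.
VaR = 1.787 × 3.712% = 6.633%.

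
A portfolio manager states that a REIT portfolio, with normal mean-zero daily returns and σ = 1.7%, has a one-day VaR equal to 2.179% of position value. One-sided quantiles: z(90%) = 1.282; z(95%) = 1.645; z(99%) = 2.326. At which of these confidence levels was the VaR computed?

90%

Implied z = VaR/σ = 2.179 / 1.7 = 1.282.
This matches z(90%) = 1.282.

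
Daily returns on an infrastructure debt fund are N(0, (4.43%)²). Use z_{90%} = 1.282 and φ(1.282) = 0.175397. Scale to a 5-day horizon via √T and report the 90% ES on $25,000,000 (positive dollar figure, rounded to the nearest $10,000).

$4,340,000

σ_{5d} = 4.43% × √5 = 9.906%.
ES multiplier = φ(z)/(1−α) = 0.175397/0.1 = 1.754.
ES = 9.906% × 1.754 = 17.375%; on $25,000,000: $4,343,750.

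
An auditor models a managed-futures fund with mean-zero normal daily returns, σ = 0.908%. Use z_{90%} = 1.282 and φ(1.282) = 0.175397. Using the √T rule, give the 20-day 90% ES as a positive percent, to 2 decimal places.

σ_{20d} = 0.908% × √20 = 4.061%.
ES multiplier = φ(z)/(1−α) = 0.175397/0.1 = 1.754.
ES = 4.061% × 1.754 = 7.123%.

7.12%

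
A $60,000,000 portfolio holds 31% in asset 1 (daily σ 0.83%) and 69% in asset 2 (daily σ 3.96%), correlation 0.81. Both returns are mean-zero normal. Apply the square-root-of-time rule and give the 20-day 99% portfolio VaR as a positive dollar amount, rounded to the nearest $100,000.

$18,400,000

σ_p = √(0.31²·0.83² + 0.69²·3.96² + 2·0.81·0.31·0.69·0.83·3.96) = 2.945%.
σ_{20d} = 2.945% × √20 = 13.170%.
z(99%) = 2.326.
VaR = 2.326 × 13.170% = 30.633%; on $60,000,000 that is $18,379,800.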